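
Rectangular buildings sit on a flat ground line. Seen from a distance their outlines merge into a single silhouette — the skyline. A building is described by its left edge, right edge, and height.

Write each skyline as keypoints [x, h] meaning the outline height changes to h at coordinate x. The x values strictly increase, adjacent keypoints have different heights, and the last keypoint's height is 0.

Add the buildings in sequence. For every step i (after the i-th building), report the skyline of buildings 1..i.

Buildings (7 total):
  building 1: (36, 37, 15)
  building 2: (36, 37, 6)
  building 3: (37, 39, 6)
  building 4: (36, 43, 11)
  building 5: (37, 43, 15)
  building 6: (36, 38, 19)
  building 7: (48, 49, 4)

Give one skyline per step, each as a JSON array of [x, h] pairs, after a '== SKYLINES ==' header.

== SKYLINES ==
[[36,15],[37,0]]
[[36,15],[37,0]]
[[36,15],[37,6],[39,0]]
[[36,15],[37,11],[43,0]]
[[36,15],[43,0]]
[[36,19],[38,15],[43,0]]
[[36,19],[38,15],[43,0],[48,4],[49,0]]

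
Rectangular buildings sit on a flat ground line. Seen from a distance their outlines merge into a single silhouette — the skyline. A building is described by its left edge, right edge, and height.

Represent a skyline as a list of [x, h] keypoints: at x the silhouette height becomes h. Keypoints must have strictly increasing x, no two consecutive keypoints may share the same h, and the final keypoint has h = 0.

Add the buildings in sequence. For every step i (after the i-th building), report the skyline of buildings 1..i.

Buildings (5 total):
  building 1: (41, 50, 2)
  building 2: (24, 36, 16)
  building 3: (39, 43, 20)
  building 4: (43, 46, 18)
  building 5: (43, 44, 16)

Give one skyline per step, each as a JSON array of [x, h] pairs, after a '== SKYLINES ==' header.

== SKYLINES ==
[[41,2],[50,0]]
[[24,16],[36,0],[41,2],[50,0]]
[[24,16],[36,0],[39,20],[43,2],[50,0]]
[[24,16],[36,0],[39,20],[43,18],[46,2],[50,0]]
[[24,16],[36,0],[39,20],[43,18],[46,2],[50,0]]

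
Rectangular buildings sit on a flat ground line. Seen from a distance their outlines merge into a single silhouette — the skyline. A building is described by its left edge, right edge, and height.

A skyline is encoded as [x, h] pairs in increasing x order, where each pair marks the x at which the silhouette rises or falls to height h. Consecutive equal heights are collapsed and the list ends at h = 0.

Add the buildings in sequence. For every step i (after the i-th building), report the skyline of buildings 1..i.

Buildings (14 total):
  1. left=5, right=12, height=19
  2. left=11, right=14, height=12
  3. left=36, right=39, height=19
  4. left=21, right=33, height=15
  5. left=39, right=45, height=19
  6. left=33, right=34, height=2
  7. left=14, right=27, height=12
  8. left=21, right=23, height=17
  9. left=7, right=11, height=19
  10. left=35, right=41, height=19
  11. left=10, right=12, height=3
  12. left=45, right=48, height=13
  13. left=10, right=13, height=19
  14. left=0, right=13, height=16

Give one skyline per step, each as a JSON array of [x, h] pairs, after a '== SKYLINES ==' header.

== SKYLINES ==
[[5,19],[12,0]]
[[5,19],[12,12],[14,0]]
[[5,19],[12,12],[14,0],[36,19],[39,0]]
[[5,19],[12,12],[14,0],[21,15],[33,0],[36,19],[39,0]]
[[5,19],[12,12],[14,0],[21,15],[33,0],[36,19],[45,0]]
[[5,19],[12,12],[14,0],[21,15],[33,2],[34,0],[36,19],[45,0]]
[[5,19],[12,12],[21,15],[33,2],[34,0],[36,19],[45,0]]
[[5,19],[12,12],[21,17],[23,15],[33,2],[34,0],[36,19],[45,0]]
[[5,19],[12,12],[21,17],[23,15],[33,2],[34,0],[36,19],[45,0]]
[[5,19],[12,12],[21,17],[23,15],[33,2],[34,0],[35,19],[45,0]]
[[5,19],[12,12],[21,17],[23,15],[33,2],[34,0],[35,19],[45,0]]
[[5,19],[12,12],[21,17],[23,15],[33,2],[34,0],[35,19],[45,13],[48,0]]
[[5,19],[13,12],[21,17],[23,15],[33,2],[34,0],[35,19],[45,13],[48,0]]
[[0,16],[5,19],[13,12],[21,17],[23,15],[33,2],[34,0],[35,19],[45,13],[48,0]]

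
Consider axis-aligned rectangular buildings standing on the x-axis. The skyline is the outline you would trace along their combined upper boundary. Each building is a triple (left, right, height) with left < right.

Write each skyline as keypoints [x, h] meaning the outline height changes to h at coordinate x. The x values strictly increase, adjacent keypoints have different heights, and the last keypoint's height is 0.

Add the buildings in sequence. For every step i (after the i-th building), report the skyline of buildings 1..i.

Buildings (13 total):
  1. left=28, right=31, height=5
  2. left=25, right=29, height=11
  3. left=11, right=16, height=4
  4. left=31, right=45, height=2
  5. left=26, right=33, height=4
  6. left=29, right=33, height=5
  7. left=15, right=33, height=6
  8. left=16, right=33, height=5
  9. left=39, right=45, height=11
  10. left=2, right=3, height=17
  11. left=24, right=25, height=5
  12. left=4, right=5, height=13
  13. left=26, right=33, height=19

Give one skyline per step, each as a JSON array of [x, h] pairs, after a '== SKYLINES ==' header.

== SKYLINES ==
[[28,5],[31,0]]
[[25,11],[29,5],[31,0]]
[[11,4],[16,0],[25,11],[29,5],[31,0]]
[[11,4],[16,0],[25,11],[29,5],[31,2],[45,0]]
[[11,4],[16,0],[25,11],[29,5],[31,4],[33,2],[45,0]]
[[11,4],[16,0],[25,11],[29,5],[33,2],[45,0]]
[[11,4],[15,6],[25,11],[29,6],[33,2],[45,0]]
[[11,4],[15,6],[25,11],[29,6],[33,2],[45,0]]
[[11,4],[15,6],[25,11],[29,6],[33,2],[39,11],[45,0]]
[[2,17],[3,0],[11,4],[15,6],[25,11],[29,6],[33,2],[39,11],[45,0]]
[[2,17],[3,0],[11,4],[15,6],[25,11],[29,6],[33,2],[39,11],[45,0]]
[[2,17],[3,0],[4,13],[5,0],[11,4],[15,6],[25,11],[29,6],[33,2],[39,11],[45,0]]
[[2,17],[3,0],[4,13],[5,0],[11,4],[15,6],[25,11],[26,19],[33,2],[39,11],[45,0]]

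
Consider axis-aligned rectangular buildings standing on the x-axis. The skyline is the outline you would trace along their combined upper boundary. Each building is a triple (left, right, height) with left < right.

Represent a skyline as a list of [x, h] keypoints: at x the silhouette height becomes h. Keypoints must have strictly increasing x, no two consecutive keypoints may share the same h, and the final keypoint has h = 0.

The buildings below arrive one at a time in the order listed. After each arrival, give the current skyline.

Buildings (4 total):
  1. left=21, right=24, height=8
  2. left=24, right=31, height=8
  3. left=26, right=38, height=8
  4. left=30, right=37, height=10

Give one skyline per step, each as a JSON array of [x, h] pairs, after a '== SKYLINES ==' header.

== SKYLINES ==
[[21,8],[24,0]]
[[21,8],[31,0]]
[[21,8],[38,0]]
[[21,8],[30,10],[37,8],[38,0]]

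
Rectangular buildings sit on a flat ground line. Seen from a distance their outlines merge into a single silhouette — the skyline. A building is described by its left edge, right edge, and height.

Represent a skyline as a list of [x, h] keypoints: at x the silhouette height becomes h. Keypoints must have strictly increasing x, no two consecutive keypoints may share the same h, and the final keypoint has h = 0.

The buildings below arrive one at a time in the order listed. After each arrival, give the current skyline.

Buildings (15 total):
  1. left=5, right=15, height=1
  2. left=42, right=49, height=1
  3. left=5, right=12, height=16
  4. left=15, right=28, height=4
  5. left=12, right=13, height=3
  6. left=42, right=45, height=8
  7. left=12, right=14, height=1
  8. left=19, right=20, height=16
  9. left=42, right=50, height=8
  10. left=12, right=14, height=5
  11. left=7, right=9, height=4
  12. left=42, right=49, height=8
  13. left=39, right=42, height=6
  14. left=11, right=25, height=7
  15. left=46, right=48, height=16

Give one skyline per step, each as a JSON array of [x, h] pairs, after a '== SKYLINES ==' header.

== SKYLINES ==
[[5,1],[15,0]]
[[5,1],[15,0],[42,1],[49,0]]
[[5,16],[12,1],[15,0],[42,1],[49,0]]
[[5,16],[12,1],[15,4],[28,0],[42,1],[49,0]]
[[5,16],[12,3],[13,1],[15,4],[28,0],[42,1],[49,0]]
[[5,16],[12,3],[13,1],[15,4],[28,0],[42,8],[45,1],[49,0]]
[[5,16],[12,3],[13,1],[15,4],[28,0],[42,8],[45,1],[49,0]]
[[5,16],[12,3],[13,1],[15,4],[19,16],[20,4],[28,0],[42,8],[45,1],[49,0]]
[[5,16],[12,3],[13,1],[15,4],[19,16],[20,4],[28,0],[42,8],[50,0]]
[[5,16],[12,5],[14,1],[15,4],[19,16],[20,4],[28,0],[42,8],[50,0]]
[[5,16],[12,5],[14,1],[15,4],[19,16],[20,4],[28,0],[42,8],[50,0]]
[[5,16],[12,5],[14,1],[15,4],[19,16],[20,4],[28,0],[42,8],[50,0]]
[[5,16],[12,5],[14,1],[15,4],[19,16],[20,4],[28,0],[39,6],[42,8],[50,0]]
[[5,16],[12,7],[19,16],[20,7],[25,4],[28,0],[39,6],[42,8],[50,0]]
[[5,16],[12,7],[19,16],[20,7],[25,4],[28,0],[39,6],[42,8],[46,16],[48,8],[50,0]]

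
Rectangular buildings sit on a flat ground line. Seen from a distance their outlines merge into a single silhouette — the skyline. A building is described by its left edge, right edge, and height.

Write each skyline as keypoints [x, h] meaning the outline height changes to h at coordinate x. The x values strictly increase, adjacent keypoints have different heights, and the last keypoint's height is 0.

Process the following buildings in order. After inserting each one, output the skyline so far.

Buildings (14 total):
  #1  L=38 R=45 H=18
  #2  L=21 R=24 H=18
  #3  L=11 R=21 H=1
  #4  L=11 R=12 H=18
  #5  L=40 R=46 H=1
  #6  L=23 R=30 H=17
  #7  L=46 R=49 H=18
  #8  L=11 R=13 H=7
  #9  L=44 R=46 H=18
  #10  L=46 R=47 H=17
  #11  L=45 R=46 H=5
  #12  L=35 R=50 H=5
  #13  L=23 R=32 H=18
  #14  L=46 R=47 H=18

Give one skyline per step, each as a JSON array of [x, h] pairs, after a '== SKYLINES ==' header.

== SKYLINES ==
[[38,18],[45,0]]
[[21,18],[24,0],[38,18],[45,0]]
[[11,1],[21,18],[24,0],[38,18],[45,0]]
[[11,18],[12,1],[21,18],[24,0],[38,18],[45,0]]
[[11,18],[12,1],[21,18],[24,0],[38,18],[45,1],[46,0]]
[[11,18],[12,1],[21,18],[24,17],[30,0],[38,18],[45,1],[46,0]]
[[11,18],[12,1],[21,18],[24,17],[30,0],[38,18],[45,1],[46,18],[49,0]]
[[11,18],[12,7],[13,1],[21,18],[24,17],[30,0],[38,18],[45,1],[46,18],[49,0]]
[[11,18],[12,7],[13,1],[21,18],[24,17],[30,0],[38,18],[49,0]]
[[11,18],[12,7],[13,1],[21,18],[24,17],[30,0],[38,18],[49,0]]
[[11,18],[12,7],[13,1],[21,18],[24,17],[30,0],[38,18],[49,0]]
[[11,18],[12,7],[13,1],[21,18],[24,17],[30,0],[35,5],[38,18],[49,5],[50,0]]
[[11,18],[12,7],[13,1],[21,18],[32,0],[35,5],[38,18],[49,5],[50,0]]
[[11,18],[12,7],[13,1],[21,18],[32,0],[35,5],[38,18],[49,5],[50,0]]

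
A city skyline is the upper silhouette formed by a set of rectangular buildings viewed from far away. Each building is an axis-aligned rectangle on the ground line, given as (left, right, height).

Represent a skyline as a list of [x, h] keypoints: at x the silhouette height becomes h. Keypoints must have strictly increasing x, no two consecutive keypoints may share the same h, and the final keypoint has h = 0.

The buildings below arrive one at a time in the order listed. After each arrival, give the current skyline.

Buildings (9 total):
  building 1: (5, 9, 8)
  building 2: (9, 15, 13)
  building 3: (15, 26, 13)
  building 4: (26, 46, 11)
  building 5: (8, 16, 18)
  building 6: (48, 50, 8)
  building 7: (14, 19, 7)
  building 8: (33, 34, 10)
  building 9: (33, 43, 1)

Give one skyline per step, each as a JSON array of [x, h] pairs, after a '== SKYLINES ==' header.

== SKYLINES ==
[[5,8],[9,0]]
[[5,8],[9,13],[15,0]]
[[5,8],[9,13],[26,0]]
[[5,8],[9,13],[26,11],[46,0]]
[[5,8],[8,18],[16,13],[26,11],[46,0]]
[[5,8],[8,18],[16,13],[26,11],[46,0],[48,8],[50,0]]
[[5,8],[8,18],[16,13],[26,11],[46,0],[48,8],[50,0]]
[[5,8],[8,18],[16,13],[26,11],[46,0],[48,8],[50,0]]
[[5,8],[8,18],[16,13],[26,11],[46,0],[48,8],[50,0]]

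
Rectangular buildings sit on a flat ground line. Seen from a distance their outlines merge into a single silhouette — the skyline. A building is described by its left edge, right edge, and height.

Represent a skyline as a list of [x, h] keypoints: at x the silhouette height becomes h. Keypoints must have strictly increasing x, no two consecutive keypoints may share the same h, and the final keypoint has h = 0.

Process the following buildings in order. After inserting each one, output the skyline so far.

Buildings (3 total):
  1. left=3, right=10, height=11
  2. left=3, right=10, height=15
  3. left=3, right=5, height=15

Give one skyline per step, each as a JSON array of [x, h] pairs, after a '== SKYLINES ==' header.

== SKYLINES ==
[[3,11],[10,0]]
[[3,15],[10,0]]
[[3,15],[10,0]]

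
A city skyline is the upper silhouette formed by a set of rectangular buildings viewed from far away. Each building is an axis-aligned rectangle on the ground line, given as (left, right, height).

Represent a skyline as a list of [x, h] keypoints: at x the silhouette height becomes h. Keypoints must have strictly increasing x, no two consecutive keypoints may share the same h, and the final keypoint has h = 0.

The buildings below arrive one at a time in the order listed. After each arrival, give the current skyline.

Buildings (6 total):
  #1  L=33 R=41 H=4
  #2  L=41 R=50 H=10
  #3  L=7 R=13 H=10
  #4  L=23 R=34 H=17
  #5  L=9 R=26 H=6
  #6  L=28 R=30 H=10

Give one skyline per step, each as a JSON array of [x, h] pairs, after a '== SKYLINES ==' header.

== SKYLINES ==
[[33,4],[41,0]]
[[33,4],[41,10],[50,0]]
[[7,10],[13,0],[33,4],[41,10],[50,0]]
[[7,10],[13,0],[23,17],[34,4],[41,10],[50,0]]
[[7,10],[13,6],[23,17],[34,4],[41,10],[50,0]]
[[7,10],[13,6],[23,17],[34,4],[41,10],[50,0]]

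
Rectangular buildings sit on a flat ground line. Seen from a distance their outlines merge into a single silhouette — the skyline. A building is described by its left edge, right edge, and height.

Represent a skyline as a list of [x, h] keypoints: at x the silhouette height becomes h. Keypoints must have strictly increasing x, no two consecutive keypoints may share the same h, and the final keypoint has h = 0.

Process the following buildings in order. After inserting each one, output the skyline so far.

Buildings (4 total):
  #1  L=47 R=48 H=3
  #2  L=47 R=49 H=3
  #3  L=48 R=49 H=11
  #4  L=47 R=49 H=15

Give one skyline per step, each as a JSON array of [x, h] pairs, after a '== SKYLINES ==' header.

== SKYLINES ==
[[47,3],[48,0]]
[[47,3],[49,0]]
[[47,3],[48,11],[49,0]]
[[47,15],[49,0]]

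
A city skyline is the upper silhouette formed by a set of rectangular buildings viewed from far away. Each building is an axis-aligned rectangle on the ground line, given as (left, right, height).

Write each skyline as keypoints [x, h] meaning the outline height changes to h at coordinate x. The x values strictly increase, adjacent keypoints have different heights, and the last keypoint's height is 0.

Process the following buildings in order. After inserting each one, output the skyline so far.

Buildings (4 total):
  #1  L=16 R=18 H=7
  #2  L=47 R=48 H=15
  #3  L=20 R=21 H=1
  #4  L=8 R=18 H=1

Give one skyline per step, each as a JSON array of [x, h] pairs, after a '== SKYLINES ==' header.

== SKYLINES ==
[[16,7],[18,0]]
[[16,7],[18,0],[47,15],[48,0]]
[[16,7],[18,0],[20,1],[21,0],[47,15],[48,0]]
[[8,1],[16,7],[18,0],[20,1],[21,0],[47,15],[48,0]]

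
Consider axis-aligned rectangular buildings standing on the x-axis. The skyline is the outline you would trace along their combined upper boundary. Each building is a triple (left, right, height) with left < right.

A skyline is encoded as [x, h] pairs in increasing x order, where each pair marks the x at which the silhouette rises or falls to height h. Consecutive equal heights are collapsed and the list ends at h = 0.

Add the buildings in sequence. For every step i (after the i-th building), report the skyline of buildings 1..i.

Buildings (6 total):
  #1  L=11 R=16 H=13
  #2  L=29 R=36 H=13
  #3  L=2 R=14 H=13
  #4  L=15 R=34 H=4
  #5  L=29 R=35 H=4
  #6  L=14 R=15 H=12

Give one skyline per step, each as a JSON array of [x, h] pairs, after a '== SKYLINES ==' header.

== SKYLINES ==
[[11,13],[16,0]]
[[11,13],[16,0],[29,13],[36,0]]
[[2,13],[16,0],[29,13],[36,0]]
[[2,13],[16,4],[29,13],[36,0]]
[[2,13],[16,4],[29,13],[36,0]]
[[2,13],[16,4],[29,13],[36,0]]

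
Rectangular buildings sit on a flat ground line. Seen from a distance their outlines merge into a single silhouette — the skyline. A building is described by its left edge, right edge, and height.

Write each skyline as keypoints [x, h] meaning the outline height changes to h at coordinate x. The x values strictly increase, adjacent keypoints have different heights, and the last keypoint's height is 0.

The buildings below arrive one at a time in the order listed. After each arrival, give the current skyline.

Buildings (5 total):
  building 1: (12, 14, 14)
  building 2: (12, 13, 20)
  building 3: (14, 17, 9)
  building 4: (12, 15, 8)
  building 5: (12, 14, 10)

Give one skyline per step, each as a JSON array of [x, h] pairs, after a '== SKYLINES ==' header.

== SKYLINES ==
[[12,14],[14,0]]
[[12,20],[13,14],[14,0]]
[[12,20],[13,14],[14,9],[17,0]]
[[12,20],[13,14],[14,9],[17,0]]
[[12,20],[13,14],[14,9],[17,0]]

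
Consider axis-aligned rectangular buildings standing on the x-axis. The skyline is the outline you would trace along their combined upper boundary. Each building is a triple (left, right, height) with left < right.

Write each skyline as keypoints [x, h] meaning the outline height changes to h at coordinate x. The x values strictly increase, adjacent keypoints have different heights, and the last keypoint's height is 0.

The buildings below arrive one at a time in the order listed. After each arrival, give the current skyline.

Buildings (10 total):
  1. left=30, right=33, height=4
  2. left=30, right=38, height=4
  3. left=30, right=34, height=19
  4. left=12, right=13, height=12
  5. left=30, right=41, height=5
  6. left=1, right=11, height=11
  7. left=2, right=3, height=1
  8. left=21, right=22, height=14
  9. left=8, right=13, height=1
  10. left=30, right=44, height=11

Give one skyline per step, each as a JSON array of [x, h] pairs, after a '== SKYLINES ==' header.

== SKYLINES ==
[[30,4],[33,0]]
[[30,4],[38,0]]
[[30,19],[34,4],[38,0]]
[[12,12],[13,0],[30,19],[34,4],[38,0]]
[[12,12],[13,0],[30,19],[34,5],[41,0]]
[[1,11],[11,0],[12,12],[13,0],[30,19],[34,5],[41,0]]
[[1,11],[11,0],[12,12],[13,0],[30,19],[34,5],[41,0]]
[[1,11],[11,0],[12,12],[13,0],[21,14],[22,0],[30,19],[34,5],[41,0]]
[[1,11],[11,1],[12,12],[13,0],[21,14],[22,0],[30,19],[34,5],[41,0]]
[[1,11],[11,1],[12,12],[13,0],[21,14],[22,0],[30,19],[34,11],[44,0]]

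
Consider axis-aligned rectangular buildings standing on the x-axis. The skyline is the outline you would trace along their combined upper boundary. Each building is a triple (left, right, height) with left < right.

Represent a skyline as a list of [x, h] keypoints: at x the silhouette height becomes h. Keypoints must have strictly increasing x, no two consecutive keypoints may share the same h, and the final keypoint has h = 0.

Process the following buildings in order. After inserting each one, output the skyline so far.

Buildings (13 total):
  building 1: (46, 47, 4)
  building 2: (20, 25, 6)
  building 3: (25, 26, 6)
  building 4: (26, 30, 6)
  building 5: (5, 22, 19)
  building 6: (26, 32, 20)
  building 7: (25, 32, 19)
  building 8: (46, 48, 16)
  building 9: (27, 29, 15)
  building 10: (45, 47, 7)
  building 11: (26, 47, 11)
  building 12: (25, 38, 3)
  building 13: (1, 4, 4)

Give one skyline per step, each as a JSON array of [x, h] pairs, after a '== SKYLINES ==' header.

== SKYLINES ==
[[46,4],[47,0]]
[[20,6],[25,0],[46,4],[47,0]]
[[20,6],[26,0],[46,4],[47,0]]
[[20,6],[30,0],[46,4],[47,0]]
[[5,19],[22,6],[30,0],[46,4],[47,0]]
[[5,19],[22,6],[26,20],[32,0],[46,4],[47,0]]
[[5,19],[22,6],[25,19],[26,20],[32,0],[46,4],[47,0]]
[[5,19],[22,6],[25,19],[26,20],[32,0],[46,16],[48,0]]
[[5,19],[22,6],[25,19],[26,20],[32,0],[46,16],[48,0]]
[[5,19],[22,6],[25,19],[26,20],[32,0],[45,7],[46,16],[48,0]]
[[5,19],[22,6],[25,19],[26,20],[32,11],[46,16],[48,0]]
[[5,19],[22,6],[25,19],[26,20],[32,11],[46,16],[48,0]]
[[1,4],[4,0],[5,19],[22,6],[25,19],[26,20],[32,11],[46,16],[48,0]]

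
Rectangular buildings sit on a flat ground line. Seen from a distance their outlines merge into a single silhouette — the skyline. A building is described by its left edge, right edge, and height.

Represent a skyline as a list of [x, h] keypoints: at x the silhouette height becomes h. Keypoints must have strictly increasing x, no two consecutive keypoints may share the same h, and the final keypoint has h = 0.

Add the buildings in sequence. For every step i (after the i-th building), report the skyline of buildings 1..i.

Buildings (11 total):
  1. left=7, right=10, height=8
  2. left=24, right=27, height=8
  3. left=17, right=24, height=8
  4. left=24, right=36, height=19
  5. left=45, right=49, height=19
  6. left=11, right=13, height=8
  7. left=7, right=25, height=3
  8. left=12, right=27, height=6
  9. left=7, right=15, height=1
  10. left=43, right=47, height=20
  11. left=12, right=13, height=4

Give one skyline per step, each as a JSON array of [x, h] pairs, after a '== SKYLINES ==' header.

== SKYLINES ==
[[7,8],[10,0]]
[[7,8],[10,0],[24,8],[27,0]]
[[7,8],[10,0],[17,8],[27,0]]
[[7,8],[10,0],[17,8],[24,19],[36,0]]
[[7,8],[10,0],[17,8],[24,19],[36,0],[45,19],[49,0]]
[[7,8],[10,0],[11,8],[13,0],[17,8],[24,19],[36,0],[45,19],[49,0]]
[[7,8],[10,3],[11,8],[13,3],[17,8],[24,19],[36,0],[45,19],[49,0]]
[[7,8],[10,3],[11,8],[13,6],[17,8],[24,19],[36,0],[45,19],[49,0]]
[[7,8],[10,3],[11,8],[13,6],[17,8],[24,19],[36,0],[45,19],[49,0]]
[[7,8],[10,3],[11,8],[13,6],[17,8],[24,19],[36,0],[43,20],[47,19],[49,0]]
[[7,8],[10,3],[11,8],[13,6],[17,8],[24,19],[36,0],[43,20],[47,19],[49,0]]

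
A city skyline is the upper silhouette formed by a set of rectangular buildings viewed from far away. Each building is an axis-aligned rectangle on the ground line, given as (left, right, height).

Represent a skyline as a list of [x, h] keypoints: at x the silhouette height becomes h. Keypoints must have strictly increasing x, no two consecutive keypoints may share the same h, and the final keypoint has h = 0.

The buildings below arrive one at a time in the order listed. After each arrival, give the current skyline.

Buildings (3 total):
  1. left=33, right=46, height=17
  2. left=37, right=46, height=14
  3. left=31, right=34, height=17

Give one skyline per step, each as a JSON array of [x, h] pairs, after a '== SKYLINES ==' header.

== SKYLINES ==
[[33,17],[46,0]]
[[33,17],[46,0]]
[[31,17],[46,0]]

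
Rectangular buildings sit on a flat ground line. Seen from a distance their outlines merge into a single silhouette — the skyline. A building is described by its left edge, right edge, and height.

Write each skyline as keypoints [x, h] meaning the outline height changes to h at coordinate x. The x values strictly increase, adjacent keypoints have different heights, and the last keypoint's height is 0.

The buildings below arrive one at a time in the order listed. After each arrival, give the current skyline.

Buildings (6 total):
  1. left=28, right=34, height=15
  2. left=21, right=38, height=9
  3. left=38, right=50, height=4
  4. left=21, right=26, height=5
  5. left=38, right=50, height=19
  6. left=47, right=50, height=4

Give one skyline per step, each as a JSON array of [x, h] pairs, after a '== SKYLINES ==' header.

== SKYLINES ==
[[28,15],[34,0]]
[[21,9],[28,15],[34,9],[38,0]]
[[21,9],[28,15],[34,9],[38,4],[50,0]]
[[21,9],[28,15],[34,9],[38,4],[50,0]]
[[21,9],[28,15],[34,9],[38,19],[50,0]]
[[21,9],[28,15],[34,9],[38,19],[50,0]]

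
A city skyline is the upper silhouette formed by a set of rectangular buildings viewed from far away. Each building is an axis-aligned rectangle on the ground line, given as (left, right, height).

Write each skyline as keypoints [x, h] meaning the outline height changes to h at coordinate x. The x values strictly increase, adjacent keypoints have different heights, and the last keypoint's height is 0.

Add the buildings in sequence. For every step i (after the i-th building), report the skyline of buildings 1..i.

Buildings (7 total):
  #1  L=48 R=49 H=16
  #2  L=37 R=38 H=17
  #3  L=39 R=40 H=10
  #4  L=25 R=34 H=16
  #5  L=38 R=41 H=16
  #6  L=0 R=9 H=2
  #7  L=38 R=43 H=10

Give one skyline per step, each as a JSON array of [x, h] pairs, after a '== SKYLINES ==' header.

== SKYLINES ==
[[48,16],[49,0]]
[[37,17],[38,0],[48,16],[49,0]]
[[37,17],[38,0],[39,10],[40,0],[48,16],[49,0]]
[[25,16],[34,0],[37,17],[38,0],[39,10],[40,0],[48,16],[49,0]]
[[25,16],[34,0],[37,17],[38,16],[41,0],[48,16],[49,0]]
[[0,2],[9,0],[25,16],[34,0],[37,17],[38,16],[41,0],[48,16],[49,0]]
[[0,2],[9,0],[25,16],[34,0],[37,17],[38,16],[41,10],[43,0],[48,16],[49,0]]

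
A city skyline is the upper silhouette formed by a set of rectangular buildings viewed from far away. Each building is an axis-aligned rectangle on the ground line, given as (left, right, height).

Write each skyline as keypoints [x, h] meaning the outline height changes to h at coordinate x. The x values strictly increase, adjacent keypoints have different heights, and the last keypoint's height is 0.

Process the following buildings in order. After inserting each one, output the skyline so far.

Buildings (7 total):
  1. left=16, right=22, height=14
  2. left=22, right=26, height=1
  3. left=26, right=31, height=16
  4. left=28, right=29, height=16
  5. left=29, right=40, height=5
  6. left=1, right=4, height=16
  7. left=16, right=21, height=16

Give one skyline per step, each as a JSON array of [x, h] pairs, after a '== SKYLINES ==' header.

== SKYLINES ==
[[16,14],[22,0]]
[[16,14],[22,1],[26,0]]
[[16,14],[22,1],[26,16],[31,0]]
[[16,14],[22,1],[26,16],[31,0]]
[[16,14],[22,1],[26,16],[31,5],[40,0]]
[[1,16],[4,0],[16,14],[22,1],[26,16],[31,5],[40,0]]
[[1,16],[4,0],[16,16],[21,14],[22,1],[26,16],[31,5],[40,0]]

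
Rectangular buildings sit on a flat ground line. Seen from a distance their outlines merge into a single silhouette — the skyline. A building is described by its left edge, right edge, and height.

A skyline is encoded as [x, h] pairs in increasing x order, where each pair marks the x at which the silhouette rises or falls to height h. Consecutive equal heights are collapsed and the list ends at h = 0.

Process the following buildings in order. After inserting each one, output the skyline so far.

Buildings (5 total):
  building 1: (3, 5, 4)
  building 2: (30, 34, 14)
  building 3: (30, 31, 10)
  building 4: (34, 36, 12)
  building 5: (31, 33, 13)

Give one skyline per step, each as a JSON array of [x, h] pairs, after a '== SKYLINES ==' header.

== SKYLINES ==
[[3,4],[5,0]]
[[3,4],[5,0],[30,14],[34,0]]
[[3,4],[5,0],[30,14],[34,0]]
[[3,4],[5,0],[30,14],[34,12],[36,0]]
[[3,4],[5,0],[30,14],[34,12],[36,0]]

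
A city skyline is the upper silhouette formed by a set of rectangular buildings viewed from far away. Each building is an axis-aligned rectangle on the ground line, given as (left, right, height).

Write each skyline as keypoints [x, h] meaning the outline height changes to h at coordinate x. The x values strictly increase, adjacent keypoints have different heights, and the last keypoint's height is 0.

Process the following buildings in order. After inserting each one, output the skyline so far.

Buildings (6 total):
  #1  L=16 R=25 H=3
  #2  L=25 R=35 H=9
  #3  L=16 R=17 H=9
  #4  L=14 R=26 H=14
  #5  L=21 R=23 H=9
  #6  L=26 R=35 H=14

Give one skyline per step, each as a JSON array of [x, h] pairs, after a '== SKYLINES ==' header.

== SKYLINES ==
[[16,3],[25,0]]
[[16,3],[25,9],[35,0]]
[[16,9],[17,3],[25,9],[35,0]]
[[14,14],[26,9],[35,0]]
[[14,14],[26,9],[35,0]]
[[14,14],[35,0]]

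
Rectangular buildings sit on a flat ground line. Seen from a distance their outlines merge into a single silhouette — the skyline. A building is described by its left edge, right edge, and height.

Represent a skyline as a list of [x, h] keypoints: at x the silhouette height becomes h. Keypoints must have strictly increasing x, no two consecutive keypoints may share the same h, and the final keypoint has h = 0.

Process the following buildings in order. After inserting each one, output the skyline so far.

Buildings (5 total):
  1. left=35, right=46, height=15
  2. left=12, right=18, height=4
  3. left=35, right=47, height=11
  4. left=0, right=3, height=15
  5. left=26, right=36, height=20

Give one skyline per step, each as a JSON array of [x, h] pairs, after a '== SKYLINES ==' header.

== SKYLINES ==
[[35,15],[46,0]]
[[12,4],[18,0],[35,15],[46,0]]
[[12,4],[18,0],[35,15],[46,11],[47,0]]
[[0,15],[3,0],[12,4],[18,0],[35,15],[46,11],[47,0]]
[[0,15],[3,0],[12,4],[18,0],[26,20],[36,15],[46,11],[47,0]]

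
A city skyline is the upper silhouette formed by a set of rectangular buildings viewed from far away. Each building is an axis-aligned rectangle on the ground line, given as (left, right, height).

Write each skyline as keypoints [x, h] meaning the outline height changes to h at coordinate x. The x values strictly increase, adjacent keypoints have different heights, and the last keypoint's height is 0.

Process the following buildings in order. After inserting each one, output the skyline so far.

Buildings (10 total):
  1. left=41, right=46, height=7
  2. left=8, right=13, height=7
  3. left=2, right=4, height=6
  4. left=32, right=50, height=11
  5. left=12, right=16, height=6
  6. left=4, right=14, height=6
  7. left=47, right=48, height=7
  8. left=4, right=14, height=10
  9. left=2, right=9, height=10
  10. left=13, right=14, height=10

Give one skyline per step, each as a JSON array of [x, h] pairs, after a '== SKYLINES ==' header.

== SKYLINES ==
[[41,7],[46,0]]
[[8,7],[13,0],[41,7],[46,0]]
[[2,6],[4,0],[8,7],[13,0],[41,7],[46,0]]
[[2,6],[4,0],[8,7],[13,0],[32,11],[50,0]]
[[2,6],[4,0],[8,7],[13,6],[16,0],[32,11],[50,0]]
[[2,6],[8,7],[13,6],[16,0],[32,11],[50,0]]
[[2,6],[8,7],[13,6],[16,0],[32,11],[50,0]]
[[2,6],[4,10],[14,6],[16,0],[32,11],[50,0]]
[[2,10],[14,6],[16,0],[32,11],[50,0]]
[[2,10],[14,6],[16,0],[32,11],[50,0]]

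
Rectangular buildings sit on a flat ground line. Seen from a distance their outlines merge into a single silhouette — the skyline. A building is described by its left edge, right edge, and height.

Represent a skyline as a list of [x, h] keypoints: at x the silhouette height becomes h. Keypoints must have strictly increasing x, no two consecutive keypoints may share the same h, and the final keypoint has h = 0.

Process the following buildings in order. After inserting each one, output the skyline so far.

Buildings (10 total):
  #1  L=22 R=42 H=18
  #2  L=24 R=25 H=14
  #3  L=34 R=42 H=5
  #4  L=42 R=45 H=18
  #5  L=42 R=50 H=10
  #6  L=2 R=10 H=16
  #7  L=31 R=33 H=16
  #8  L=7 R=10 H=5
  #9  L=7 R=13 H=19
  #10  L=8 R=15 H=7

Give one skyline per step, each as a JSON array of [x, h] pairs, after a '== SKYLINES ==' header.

== SKYLINES ==
[[22,18],[42,0]]
[[22,18],[42,0]]
[[22,18],[42,0]]
[[22,18],[45,0]]
[[22,18],[45,10],[50,0]]
[[2,16],[10,0],[22,18],[45,10],[50,0]]
[[2,16],[10,0],[22,18],[45,10],[50,0]]
[[2,16],[10,0],[22,18],[45,10],[50,0]]
[[2,16],[7,19],[13,0],[22,18],[45,10],[50,0]]
[[2,16],[7,19],[13,7],[15,0],[22,18],[45,10],[50,0]]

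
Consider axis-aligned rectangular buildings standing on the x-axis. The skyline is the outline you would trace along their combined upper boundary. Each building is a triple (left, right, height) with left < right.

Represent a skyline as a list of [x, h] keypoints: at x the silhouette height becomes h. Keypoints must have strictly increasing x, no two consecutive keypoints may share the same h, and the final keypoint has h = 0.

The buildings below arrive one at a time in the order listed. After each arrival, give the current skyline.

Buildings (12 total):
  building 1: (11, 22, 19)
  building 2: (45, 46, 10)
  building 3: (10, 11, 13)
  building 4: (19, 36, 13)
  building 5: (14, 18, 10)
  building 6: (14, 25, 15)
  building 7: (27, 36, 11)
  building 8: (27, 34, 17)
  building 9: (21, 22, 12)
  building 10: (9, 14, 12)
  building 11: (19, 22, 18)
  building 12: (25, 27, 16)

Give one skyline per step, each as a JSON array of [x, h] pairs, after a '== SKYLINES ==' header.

== SKYLINES ==
[[11,19],[22,0]]
[[11,19],[22,0],[45,10],[46,0]]
[[10,13],[11,19],[22,0],[45,10],[46,0]]
[[10,13],[11,19],[22,13],[36,0],[45,10],[46,0]]
[[10,13],[11,19],[22,13],[36,0],[45,10],[46,0]]
[[10,13],[11,19],[22,15],[25,13],[36,0],[45,10],[46,0]]
[[10,13],[11,19],[22,15],[25,13],[36,0],[45,10],[46,0]]
[[10,13],[11,19],[22,15],[25,13],[27,17],[34,13],[36,0],[45,10],[46,0]]
[[10,13],[11,19],[22,15],[25,13],[27,17],[34,13],[36,0],[45,10],[46,0]]
[[9,12],[10,13],[11,19],[22,15],[25,13],[27,17],[34,13],[36,0],[45,10],[46,0]]
[[9,12],[10,13],[11,19],[22,15],[25,13],[27,17],[34,13],[36,0],[45,10],[46,0]]
[[9,12],[10,13],[11,19],[22,15],[25,16],[27,17],[34,13],[36,0],[45,10],[46,0]]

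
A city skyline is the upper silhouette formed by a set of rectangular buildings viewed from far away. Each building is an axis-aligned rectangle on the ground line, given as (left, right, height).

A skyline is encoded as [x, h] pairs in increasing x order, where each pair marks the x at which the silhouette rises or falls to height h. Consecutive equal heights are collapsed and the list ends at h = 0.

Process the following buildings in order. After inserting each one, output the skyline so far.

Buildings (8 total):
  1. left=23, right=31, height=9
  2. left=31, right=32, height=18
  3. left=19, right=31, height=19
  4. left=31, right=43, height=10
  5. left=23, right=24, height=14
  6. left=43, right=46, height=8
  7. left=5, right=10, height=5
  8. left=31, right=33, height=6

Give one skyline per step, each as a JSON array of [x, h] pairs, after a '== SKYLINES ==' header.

== SKYLINES ==
[[23,9],[31,0]]
[[23,9],[31,18],[32,0]]
[[19,19],[31,18],[32,0]]
[[19,19],[31,18],[32,10],[43,0]]
[[19,19],[31,18],[32,10],[43,0]]
[[19,19],[31,18],[32,10],[43,8],[46,0]]
[[5,5],[10,0],[19,19],[31,18],[32,10],[43,8],[46,0]]
[[5,5],[10,0],[19,19],[31,18],[32,10],[43,8],[46,0]]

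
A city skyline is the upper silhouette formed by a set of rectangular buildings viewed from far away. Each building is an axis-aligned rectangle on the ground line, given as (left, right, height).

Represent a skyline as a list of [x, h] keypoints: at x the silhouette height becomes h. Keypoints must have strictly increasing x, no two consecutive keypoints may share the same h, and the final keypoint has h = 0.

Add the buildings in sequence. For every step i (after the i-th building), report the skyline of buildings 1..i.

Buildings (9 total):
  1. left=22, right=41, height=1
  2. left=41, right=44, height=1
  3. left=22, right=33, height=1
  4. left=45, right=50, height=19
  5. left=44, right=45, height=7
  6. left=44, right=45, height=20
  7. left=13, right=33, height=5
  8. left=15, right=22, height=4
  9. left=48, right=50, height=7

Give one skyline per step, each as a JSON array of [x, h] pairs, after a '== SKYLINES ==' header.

== SKYLINES ==
[[22,1],[41,0]]
[[22,1],[44,0]]
[[22,1],[44,0]]
[[22,1],[44,0],[45,19],[50,0]]
[[22,1],[44,7],[45,19],[50,0]]
[[22,1],[44,20],[45,19],[50,0]]
[[13,5],[33,1],[44,20],[45,19],[50,0]]
[[13,5],[33,1],[44,20],[45,19],[50,0]]
[[13,5],[33,1],[44,20],[45,19],[50,0]]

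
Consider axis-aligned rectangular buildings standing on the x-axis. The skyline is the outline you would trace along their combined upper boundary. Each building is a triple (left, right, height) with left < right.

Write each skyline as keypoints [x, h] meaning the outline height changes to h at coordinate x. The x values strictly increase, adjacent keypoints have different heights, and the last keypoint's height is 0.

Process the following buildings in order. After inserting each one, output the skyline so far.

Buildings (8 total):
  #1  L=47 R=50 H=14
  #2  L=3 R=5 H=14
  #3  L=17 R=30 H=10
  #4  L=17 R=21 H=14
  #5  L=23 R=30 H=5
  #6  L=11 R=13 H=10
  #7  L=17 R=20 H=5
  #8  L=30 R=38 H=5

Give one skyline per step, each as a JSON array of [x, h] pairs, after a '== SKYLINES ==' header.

== SKYLINES ==
[[47,14],[50,0]]
[[3,14],[5,0],[47,14],[50,0]]
[[3,14],[5,0],[17,10],[30,0],[47,14],[50,0]]
[[3,14],[5,0],[17,14],[21,10],[30,0],[47,14],[50,0]]
[[3,14],[5,0],[17,14],[21,10],[30,0],[47,14],[50,0]]
[[3,14],[5,0],[11,10],[13,0],[17,14],[21,10],[30,0],[47,14],[50,0]]
[[3,14],[5,0],[11,10],[13,0],[17,14],[21,10],[30,0],[47,14],[50,0]]
[[3,14],[5,0],[11,10],[13,0],[17,14],[21,10],[30,5],[38,0],[47,14],[50,0]]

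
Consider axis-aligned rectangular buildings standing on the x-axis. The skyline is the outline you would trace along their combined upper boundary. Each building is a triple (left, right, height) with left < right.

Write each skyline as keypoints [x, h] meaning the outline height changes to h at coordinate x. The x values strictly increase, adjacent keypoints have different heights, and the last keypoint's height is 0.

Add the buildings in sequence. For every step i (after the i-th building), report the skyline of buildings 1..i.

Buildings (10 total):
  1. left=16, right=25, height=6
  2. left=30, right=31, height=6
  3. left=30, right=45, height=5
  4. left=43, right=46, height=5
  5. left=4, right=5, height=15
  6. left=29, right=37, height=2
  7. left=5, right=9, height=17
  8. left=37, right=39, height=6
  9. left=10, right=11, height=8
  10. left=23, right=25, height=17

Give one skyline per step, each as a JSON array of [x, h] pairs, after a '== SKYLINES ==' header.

== SKYLINES ==
[[16,6],[25,0]]
[[16,6],[25,0],[30,6],[31,0]]
[[16,6],[25,0],[30,6],[31,5],[45,0]]
[[16,6],[25,0],[30,6],[31,5],[46,0]]
[[4,15],[5,0],[16,6],[25,0],[30,6],[31,5],[46,0]]
[[4,15],[5,0],[16,6],[25,0],[29,2],[30,6],[31,5],[46,0]]
[[4,15],[5,17],[9,0],[16,6],[25,0],[29,2],[30,6],[31,5],[46,0]]
[[4,15],[5,17],[9,0],[16,6],[25,0],[29,2],[30,6],[31,5],[37,6],[39,5],[46,0]]
[[4,15],[5,17],[9,0],[10,8],[11,0],[16,6],[25,0],[29,2],[30,6],[31,5],[37,6],[39,5],[46,0]]
[[4,15],[5,17],[9,0],[10,8],[11,0],[16,6],[23,17],[25,0],[29,2],[30,6],[31,5],[37,6],[39,5],[46,0]]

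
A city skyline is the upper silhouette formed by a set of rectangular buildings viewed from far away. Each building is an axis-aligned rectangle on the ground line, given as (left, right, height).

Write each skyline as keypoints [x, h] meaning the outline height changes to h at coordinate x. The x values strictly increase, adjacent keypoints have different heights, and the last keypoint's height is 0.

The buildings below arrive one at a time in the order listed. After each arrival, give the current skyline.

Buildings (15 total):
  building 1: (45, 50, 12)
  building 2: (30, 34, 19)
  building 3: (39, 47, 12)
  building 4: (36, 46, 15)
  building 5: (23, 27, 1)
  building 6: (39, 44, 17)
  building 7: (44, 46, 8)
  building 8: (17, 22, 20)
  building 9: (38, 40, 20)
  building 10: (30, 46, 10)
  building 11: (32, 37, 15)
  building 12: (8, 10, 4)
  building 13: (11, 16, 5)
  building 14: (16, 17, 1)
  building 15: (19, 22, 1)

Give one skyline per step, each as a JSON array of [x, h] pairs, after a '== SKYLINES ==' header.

== SKYLINES ==
[[45,12],[50,0]]
[[30,19],[34,0],[45,12],[50,0]]
[[30,19],[34,0],[39,12],[50,0]]
[[30,19],[34,0],[36,15],[46,12],[50,0]]
[[23,1],[27,0],[30,19],[34,0],[36,15],[46,12],[50,0]]
[[23,1],[27,0],[30,19],[34,0],[36,15],[39,17],[44,15],[46,12],[50,0]]
[[23,1],[27,0],[30,19],[34,0],[36,15],[39,17],[44,15],[46,12],[50,0]]
[[17,20],[22,0],[23,1],[27,0],[30,19],[34,0],[36,15],[39,17],[44,15],[46,12],[50,0]]
[[17,20],[22,0],[23,1],[27,0],[30,19],[34,0],[36,15],[38,20],[40,17],[44,15],[46,12],[50,0]]
[[17,20],[22,0],[23,1],[27,0],[30,19],[34,10],[36,15],[38,20],[40,17],[44,15],[46,12],[50,0]]
[[17,20],[22,0],[23,1],[27,0],[30,19],[34,15],[38,20],[40,17],[44,15],[46,12],[50,0]]
[[8,4],[10,0],[17,20],[22,0],[23,1],[27,0],[30,19],[34,15],[38,20],[40,17],[44,15],[46,12],[50,0]]
[[8,4],[10,0],[11,5],[16,0],[17,20],[22,0],[23,1],[27,0],[30,19],[34,15],[38,20],[40,17],[44,15],[46,12],[50,0]]
[[8,4],[10,0],[11,5],[16,1],[17,20],[22,0],[23,1],[27,0],[30,19],[34,15],[38,20],[40,17],[44,15],[46,12],[50,0]]
[[8,4],[10,0],[11,5],[16,1],[17,20],[22,0],[23,1],[27,0],[30,19],[34,15],[38,20],[40,17],[44,15],[46,12],[50,0]]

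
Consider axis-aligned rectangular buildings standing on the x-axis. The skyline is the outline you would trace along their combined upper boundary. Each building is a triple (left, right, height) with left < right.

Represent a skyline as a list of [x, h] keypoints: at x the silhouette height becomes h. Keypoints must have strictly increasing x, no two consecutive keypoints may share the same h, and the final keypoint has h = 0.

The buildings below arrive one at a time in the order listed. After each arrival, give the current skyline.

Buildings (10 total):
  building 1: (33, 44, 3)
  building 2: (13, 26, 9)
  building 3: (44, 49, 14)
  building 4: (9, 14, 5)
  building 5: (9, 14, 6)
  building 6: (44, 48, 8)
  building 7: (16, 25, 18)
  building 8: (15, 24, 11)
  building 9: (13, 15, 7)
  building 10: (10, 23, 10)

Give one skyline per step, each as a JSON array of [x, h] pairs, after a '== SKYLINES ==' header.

== SKYLINES ==
[[33,3],[44,0]]
[[13,9],[26,0],[33,3],[44,0]]
[[13,9],[26,0],[33,3],[44,14],[49,0]]
[[9,5],[13,9],[26,0],[33,3],[44,14],[49,0]]
[[9,6],[13,9],[26,0],[33,3],[44,14],[49,0]]
[[9,6],[13,9],[26,0],[33,3],[44,14],[49,0]]
[[9,6],[13,9],[16,18],[25,9],[26,0],[33,3],[44,14],[49,0]]
[[9,6],[13,9],[15,11],[16,18],[25,9],[26,0],[33,3],[44,14],[49,0]]
[[9,6],[13,9],[15,11],[16,18],[25,9],[26,0],[33,3],[44,14],[49,0]]
[[9,6],[10,10],[15,11],[16,18],[25,9],[26,0],[33,3],[44,14],[49,0]]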